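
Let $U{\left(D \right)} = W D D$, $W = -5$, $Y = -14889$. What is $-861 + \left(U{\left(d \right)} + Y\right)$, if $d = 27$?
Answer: $-19395$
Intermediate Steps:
$U{\left(D \right)} = - 5 D^{2}$ ($U{\left(D \right)} = - 5 D D = - 5 D^{2}$)
$-861 + \left(U{\left(d \right)} + Y\right) = -861 - \left(14889 + 5 \cdot 27^{2}\right) = -861 - 18534 = -19395$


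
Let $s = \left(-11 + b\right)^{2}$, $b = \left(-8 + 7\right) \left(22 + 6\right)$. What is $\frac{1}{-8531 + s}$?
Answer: $- \frac{1}{7010} \approx -0.00014265$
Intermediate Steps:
$b = -28$ ($b = \left(-1\right) 28 = -28$)
$s = 1521$ ($s = \left(-11 - 28\right)^{2} = \left(-39\right)^{2} = 1521$)
$\frac{1}{-8531 + s} = \frac{1}{-8531 + 1521} = \frac{1}{-7010} = - \frac{1}{7010}$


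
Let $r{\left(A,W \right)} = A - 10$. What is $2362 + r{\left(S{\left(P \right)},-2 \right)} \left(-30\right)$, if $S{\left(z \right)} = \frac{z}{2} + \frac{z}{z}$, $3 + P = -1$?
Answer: $2692$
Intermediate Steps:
$P = -4$ ($P = -3 - 1 = -4$)
$S{\left(z \right)} = 1 + \frac{z}{2}$ ($S{\left(z \right)} = z \frac{1}{2} + 1 = \frac{z}{2} + 1 = 1 + \frac{z}{2}$)
$r{\left(A,W \right)} = -10 + A$
$2362 + r{\left(S{\left(P \right)},-2 \right)} \left(-30\right) = 2362 + \left(-10 + \left(1 + \frac{1}{2} \left(-4\right)\right)\right) \left(-30\right) = 2362 + \left(-10 + \left(1 - 2\right)\right) \left(-30\right) = 2362 + \left(-10 - 1\right) \left(-30\right) = 2362 - -330 = 2362 + 330 = 2692$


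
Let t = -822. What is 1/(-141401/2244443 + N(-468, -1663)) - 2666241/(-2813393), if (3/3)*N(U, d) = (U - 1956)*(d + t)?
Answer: 36046828731497838778/38036275738098756767 ≈ 0.94770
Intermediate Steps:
N(U, d) = (-1956 + U)*(-822 + d) (N(U, d) = (U - 1956)*(d - 822) = (-1956 + U)*(-822 + d))
1/(-141401/2244443 + N(-468, -1663)) - 2666241/(-2813393) = 1/(-141401/2244443 + (1607832 - 1956*(-1663) - 822*(-468) - 468*(-1663))) - 2666241/(-2813393) = 1/(-141401*1/2244443 + (1607832 + 3252828 + 384696 + 778284)) - 2666241*(-1/2813393) = 1/(-141401/2244443 + 6023640) + 2666241/2813393 = 1/(13519716491119/2244443) + 2666241/2813393 = 2244443/13519716491119 + 2666241/2813393 = 36046828731497838778/38036275738098756767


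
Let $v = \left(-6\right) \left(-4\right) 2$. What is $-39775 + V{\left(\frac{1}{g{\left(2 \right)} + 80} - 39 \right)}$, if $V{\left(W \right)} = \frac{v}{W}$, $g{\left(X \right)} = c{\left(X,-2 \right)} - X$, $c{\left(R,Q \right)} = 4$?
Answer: $- \frac{127164611}{3197} \approx -39776.0$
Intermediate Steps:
$v = 48$ ($v = 24 \cdot 2 = 48$)
$g{\left(X \right)} = 4 - X$
$V{\left(W \right)} = \frac{48}{W}$
$-39775 + V{\left(\frac{1}{g{\left(2 \right)} + 80} - 39 \right)} = -39775 + \frac{48}{\frac{1}{\left(4 - 2\right) + 80} - 39} = -39775 + \frac{48}{\frac{1}{2 + 80} - 39} = -39775 + \frac{48}{\frac{1}{82} - 39} = -39775 + \frac{48}{- \frac{3197}{82}} = -39775 + 48 \left(- \frac{82}{3197}\right) = -39775 - \frac{3936}{3197} = - \frac{127164611}{3197}$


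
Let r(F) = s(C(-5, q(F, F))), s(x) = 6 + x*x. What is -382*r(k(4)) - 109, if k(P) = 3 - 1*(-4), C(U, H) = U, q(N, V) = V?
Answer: -11951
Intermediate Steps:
k(P) = 7 (k(P) = 3 + 4 = 7)
s(x) = 6 + x²
r(F) = 31 (r(F) = 6 + (-5)² = 6 + 25 = 31)
-382*r(k(4)) - 109 = -382*31 - 109 = -11842 - 109 = -11951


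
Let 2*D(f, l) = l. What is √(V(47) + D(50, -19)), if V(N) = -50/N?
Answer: I*√93342/94 ≈ 3.2502*I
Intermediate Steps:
D(f, l) = l/2
√(V(47) + D(50, -19)) = √(-50/47 + (½)*(-19)) = √(-50*1/47 - 19/2) = √(-50/47 - 19/2) = √(-993/94) = I*√93342/94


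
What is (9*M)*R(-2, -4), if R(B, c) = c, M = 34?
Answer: -1224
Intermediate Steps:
(9*M)*R(-2, -4) = (9*34)*(-4) = 306*(-4) = -1224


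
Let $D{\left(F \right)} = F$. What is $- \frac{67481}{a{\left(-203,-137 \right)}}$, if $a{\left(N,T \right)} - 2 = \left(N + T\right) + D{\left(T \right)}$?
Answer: $\frac{67481}{475} \approx 142.07$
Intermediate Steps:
$a{\left(N,T \right)} = 2 + N + 2 T$ ($a{\left(N,T \right)} = 2 + \left(\left(N + T\right) + T\right) = 2 + \left(N + 2 T\right) = 2 + N + 2 T$)
$- \frac{67481}{a{\left(-203,-137 \right)}} = - \frac{67481}{2 - 203 + 2 \left(-137\right)} = - \frac{67481}{2 - 203 - 274} = - \frac{67481}{-475} = \left(-67481\right) \left(- \frac{1}{475}\right) = \frac{67481}{475}$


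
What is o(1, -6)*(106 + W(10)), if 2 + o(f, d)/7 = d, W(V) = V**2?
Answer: -11536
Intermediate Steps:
o(f, d) = -14 + 7*d
o(1, -6)*(106 + W(10)) = (-14 + 7*(-6))*(106 + 10**2) = (-14 - 42)*(106 + 100) = -56*206 = -11536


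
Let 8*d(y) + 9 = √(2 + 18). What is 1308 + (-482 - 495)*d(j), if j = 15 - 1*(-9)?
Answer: 19257/8 - 977*√5/4 ≈ 1861.0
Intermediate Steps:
j = 24 (j = 15 + 9 = 24)
d(y) = -9/8 + √5/4 (d(y) = -9/8 + √(2 + 18)/8 = -9/8 + √20/8 = -9/8 + (2*√5)/8 = -9/8 + √5/4)
1308 + (-482 - 495)*d(j) = 1308 + (-482 - 495)*(-9/8 + √5/4) = 1308 - 977*(-9/8 + √5/4) = 1308 + (8793/8 - 977*√5/4) = 19257/8 - 977*√5/4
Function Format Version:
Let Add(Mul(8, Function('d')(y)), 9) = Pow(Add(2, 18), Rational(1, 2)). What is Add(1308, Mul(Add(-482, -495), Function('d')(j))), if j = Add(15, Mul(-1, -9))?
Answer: Add(Rational(19257, 8), Mul(Rational(-977, 4), Pow(5, Rational(1, 2)))) ≈ 1861.0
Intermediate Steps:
j = 24 (j = Add(15, 9) = 24)
Function('d')(y) = Add(Rational(-9, 8), Mul(Rational(1, 4), Pow(5, Rational(1, 2)))) (Function('d')(y) = Add(Rational(-9, 8), Mul(Rational(1, 8), Pow(Add(2, 18), Rational(1, 2)))) = Add(Rational(-9, 8), Mul(Rational(1, 8), Pow(20, Rational(1, 2)))) = Add(Rational(-9, 8), Mul(Rational(1, 8), Mul(2, Pow(5, Rational(1, 2))))) = Add(Rational(-9, 8), Mul(Rational(1, 4), Pow(5, Rational(1, 2)))))
Add(1308, Mul(Add(-482, -495), Function('d')(j))) = Add(1308, Mul(Add(-482, -495), Add(Rational(-9, 8), Mul(Rational(1, 4), Pow(5, Rational(1, 2)))))) = Add(1308, Mul(-977, Add(Rational(-9, 8), Mul(Rational(1, 4), Pow(5, Rational(1, 2)))))) = Add(1308, Add(Rational(8793, 8), Mul(Rational(-977, 4), Pow(5, Rational(1, 2))))) = Add(Rational(19257, 8), Mul(Rational(-977, 4), Pow(5, Rational(1, 2))))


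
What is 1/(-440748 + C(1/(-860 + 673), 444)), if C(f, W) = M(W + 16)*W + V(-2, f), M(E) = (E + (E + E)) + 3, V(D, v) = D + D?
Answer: 1/173300 ≈ 5.7703e-6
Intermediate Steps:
V(D, v) = 2*D
M(E) = 3 + 3*E (M(E) = (E + 2*E) + 3 = 3*E + 3 = 3 + 3*E)
C(f, W) = -4 + W*(51 + 3*W) (C(f, W) = (3 + 3*(W + 16))*W + 2*(-2) = (3 + 3*(16 + W))*W - 4 = (3 + (48 + 3*W))*W - 4 = (51 + 3*W)*W - 4 = W*(51 + 3*W) - 4 = -4 + W*(51 + 3*W))
1/(-440748 + C(1/(-860 + 673), 444)) = 1/(-440748 + (-4 + 3*444*(17 + 444))) = 1/(-440748 + (-4 + 3*444*461)) = 1/(-440748 + (-4 + 614052)) = 1/(-440748 + 614048) = 1/173300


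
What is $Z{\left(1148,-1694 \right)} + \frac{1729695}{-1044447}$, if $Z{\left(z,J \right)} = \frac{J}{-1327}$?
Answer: $- \frac{175337349}{461993723} \approx -0.37952$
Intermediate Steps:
$Z{\left(z,J \right)} = - \frac{J}{1327}$ ($Z{\left(z,J \right)} = J \left(- \frac{1}{1327}\right) = - \frac{J}{1327}$)
$Z{\left(1148,-1694 \right)} + \frac{1729695}{-1044447} = \left(- \frac{1}{1327}\right) \left(-1694\right) + \frac{1729695}{-1044447} = \frac{1694}{1327} + 1729695 \left(- \frac{1}{1044447}\right) = \frac{1694}{1327} - \frac{576565}{348149} = - \frac{175337349}{461993723}$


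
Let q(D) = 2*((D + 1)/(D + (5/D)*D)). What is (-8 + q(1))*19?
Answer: -418/3 ≈ -139.33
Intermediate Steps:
q(D) = 2*(1 + D)/(5 + D) (q(D) = 2*((1 + D)/(D + 5)) = 2*((1 + D)/(5 + D)) = 2*(1 + D)/(5 + D))
(-8 + q(1))*19 = (-8 + 2*(1 + 1)/(5 + 1))*19 = (-8 + 2*2/6)*19 = (-8 + 2*(⅙)*2)*19 = (-8 + ⅔)*19 = -22/3*19 = -418/3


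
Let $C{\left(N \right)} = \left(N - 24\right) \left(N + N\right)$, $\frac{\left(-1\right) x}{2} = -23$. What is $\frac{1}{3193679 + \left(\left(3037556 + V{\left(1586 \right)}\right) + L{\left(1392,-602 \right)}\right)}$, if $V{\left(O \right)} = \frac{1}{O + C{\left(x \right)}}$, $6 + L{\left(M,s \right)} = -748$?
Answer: $\frac{3610}{22492036411} \approx 1.605 \cdot 10^{-7}$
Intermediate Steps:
$x = 46$ ($x = \left(-2\right) \left(-23\right) = 46$)
$C{\left(N \right)} = 2 N \left(-24 + N\right)$ ($C{\left(N \right)} = \left(-24 + N\right) 2 N = 2 N \left(-24 + N\right)$)
$L{\left(M,s \right)} = -754$ ($L{\left(M,s \right)} = -6 - 748 = -754$)
$V{\left(O \right)} = \frac{1}{2024 + O}$ ($V{\left(O \right)} = \frac{1}{O + 2 \cdot 46 \left(-24 + 46\right)} = \frac{1}{O + 2 \cdot 46 \cdot 22} = \frac{1}{O + 2024} = \frac{1}{2024 + O}$)
$\frac{1}{3193679 + \left(\left(3037556 + V{\left(1586 \right)}\right) + L{\left(1392,-602 \right)}\right)} = \frac{1}{3193679 + \left(\left(3037556 + \frac{1}{2024 + 1586}\right) - 754\right)} = \frac{1}{3193679 + \left(\left(3037556 + \frac{1}{3610}\right) - 754\right)} = \frac{1}{3193679 + \left(\frac{10965577161}{3610} - 754\right)} = \frac{1}{3193679 + \frac{10962855221}{3610}} = \frac{1}{\frac{22492036411}{3610}} = \frac{3610}{22492036411}$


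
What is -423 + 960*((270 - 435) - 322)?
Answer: -467943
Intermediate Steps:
-423 + 960*((270 - 435) - 322) = -423 + 960*(-165 - 322) = -423 + 960*(-487) = -423 - 467520 = -467943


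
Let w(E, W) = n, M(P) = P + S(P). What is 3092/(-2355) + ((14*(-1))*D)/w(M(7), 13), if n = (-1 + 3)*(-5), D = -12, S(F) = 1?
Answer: -42656/2355 ≈ -18.113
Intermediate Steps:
M(P) = 1 + P (M(P) = P + 1 = 1 + P)
n = -10 (n = 2*(-5) = -10)
w(E, W) = -10
3092/(-2355) + ((14*(-1))*D)/w(M(7), 13) = 3092/(-2355) + ((14*(-1))*(-12))/(-10) = 3092*(-1/2355) - 14*(-12)*(-⅒) = -3092/2355 + 168*(-⅒) = -3092/2355 - 84/5 = -42656/2355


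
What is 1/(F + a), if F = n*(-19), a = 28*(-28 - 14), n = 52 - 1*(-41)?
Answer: -1/2943 ≈ -0.00033979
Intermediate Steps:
n = 93 (n = 52 + 41 = 93)
a = -1176 (a = 28*(-42) = -1176)
F = -1767 (F = 93*(-19) = -1767)
1/(F + a) = 1/(-1767 - 1176) = 1/(-2943) = -1/2943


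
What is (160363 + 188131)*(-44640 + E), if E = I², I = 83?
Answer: -13155996994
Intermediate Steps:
E = 6889 (E = 83² = 6889)
(160363 + 188131)*(-44640 + E) = (160363 + 188131)*(-44640 + 6889) = 348494*(-37751) = -13155996994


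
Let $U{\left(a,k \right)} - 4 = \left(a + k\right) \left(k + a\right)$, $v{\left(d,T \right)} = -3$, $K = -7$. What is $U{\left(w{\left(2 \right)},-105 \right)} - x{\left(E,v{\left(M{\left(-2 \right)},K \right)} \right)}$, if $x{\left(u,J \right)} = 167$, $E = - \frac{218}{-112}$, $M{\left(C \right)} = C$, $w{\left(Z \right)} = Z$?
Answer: $10446$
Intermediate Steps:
$E = \frac{109}{56}$ ($E = \left(-218\right) \left(- \frac{1}{112}\right) = \frac{109}{56} \approx 1.9464$)
$U{\left(a,k \right)} = 4 + \left(a + k\right)^{2}$ ($U{\left(a,k \right)} = 4 + \left(a + k\right) \left(k + a\right) = 4 + \left(a + k\right) \left(a + k\right) = 4 + \left(a + k\right)^{2}$)
$U{\left(w{\left(2 \right)},-105 \right)} - x{\left(E,v{\left(M{\left(-2 \right)},K \right)} \right)} = \left(4 + \left(2 - 105\right)^{2}\right) - 167 = \left(4 + \left(-103\right)^{2}\right) - 167 = \left(4 + 10609\right) - 167 = 10613 - 167 = 10446$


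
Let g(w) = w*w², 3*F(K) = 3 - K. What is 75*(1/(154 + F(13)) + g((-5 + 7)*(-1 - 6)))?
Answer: -93021375/452 ≈ -2.0580e+5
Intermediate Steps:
F(K) = 1 - K/3 (F(K) = (3 - K)/3 = 1 - K/3)
g(w) = w³
75*(1/(154 + F(13)) + g((-5 + 7)*(-1 - 6))) = 75*(1/(154 + (1 - ⅓*13)) + ((-5 + 7)*(-1 - 6))³) = 75*(1/(154 + (1 - 13/3)) + (2*(-7))³) = 75*(1/(154 - 10/3) + (-14)³) = 75*(1/(452/3) - 2744) = 75*(3/452 - 2744) = 75*(-1240285/452) = -93021375/452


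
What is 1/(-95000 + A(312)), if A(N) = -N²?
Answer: -1/192344 ≈ -5.1990e-6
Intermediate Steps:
1/(-95000 + A(312)) = 1/(-95000 - 1*312²) = 1/(-95000 - 1*97344) = 1/(-95000 - 97344) = 1/(-192344) = -1/192344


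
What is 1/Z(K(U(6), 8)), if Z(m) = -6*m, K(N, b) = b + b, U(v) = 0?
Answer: -1/96 ≈ -0.010417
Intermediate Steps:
K(N, b) = 2*b
1/Z(K(U(6), 8)) = 1/(-12*8) = 1/(-6*16) = 1/(-96) = -1/96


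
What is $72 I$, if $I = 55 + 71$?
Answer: $9072$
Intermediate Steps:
$I = 126$
$72 I = 72 \cdot 126 = 9072$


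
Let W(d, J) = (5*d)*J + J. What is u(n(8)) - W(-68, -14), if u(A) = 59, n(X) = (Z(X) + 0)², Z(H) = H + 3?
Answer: -4687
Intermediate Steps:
Z(H) = 3 + H
n(X) = (3 + X)² (n(X) = ((3 + X) + 0)² = (3 + X)²)
W(d, J) = J + 5*J*d (W(d, J) = 5*J*d + J = J + 5*J*d)
u(n(8)) - W(-68, -14) = 59 - (-14)*(1 + 5*(-68)) = 59 - (-14)*(1 - 340) = 59 - (-14)*(-339) = 59 - 1*4746 = 59 - 4746 = -4687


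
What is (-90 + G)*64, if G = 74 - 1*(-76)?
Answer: 3840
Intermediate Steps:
G = 150 (G = 74 + 76 = 150)
(-90 + G)*64 = (-90 + 150)*64 = 60*64 = 3840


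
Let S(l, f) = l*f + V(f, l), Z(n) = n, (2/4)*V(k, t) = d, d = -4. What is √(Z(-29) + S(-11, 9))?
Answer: 2*I*√34 ≈ 11.662*I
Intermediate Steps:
V(k, t) = -8 (V(k, t) = 2*(-4) = -8)
S(l, f) = -8 + f*l (S(l, f) = l*f - 8 = f*l - 8 = -8 + f*l)
√(Z(-29) + S(-11, 9)) = √(-29 + (-8 + 9*(-11))) = √(-29 + (-8 - 99)) = √(-29 - 107) = √(-136) = 2*I*√34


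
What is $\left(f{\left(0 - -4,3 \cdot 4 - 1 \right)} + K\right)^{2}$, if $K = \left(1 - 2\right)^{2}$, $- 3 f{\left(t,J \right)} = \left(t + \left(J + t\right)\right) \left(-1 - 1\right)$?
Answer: $\frac{1681}{9} \approx 186.78$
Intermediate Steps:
$f{\left(t,J \right)} = \frac{2 J}{3} + \frac{4 t}{3}$ ($f{\left(t,J \right)} = - \frac{\left(t + \left(J + t\right)\right) \left(-1 - 1\right)}{3} = - \frac{\left(J + 2 t\right) \left(-2\right)}{3} = - \frac{- 4 t - 2 J}{3} = \frac{2 J}{3} + \frac{4 t}{3}$)
$K = 1$ ($K = \left(-1\right)^{2} = 1$)
$\left(f{\left(0 - -4,3 \cdot 4 - 1 \right)} + K\right)^{2} = \left(\left(\frac{2 \left(3 \cdot 4 - 1\right)}{3} + \frac{4 \left(0 - -4\right)}{3}\right) + 1\right)^{2} = \left(\left(\frac{2 \left(12 - 1\right)}{3} + \frac{4 \left(0 + 4\right)}{3}\right) + 1\right)^{2} = \left(\left(\frac{2}{3} \cdot 11 + \frac{4}{3} \cdot 4\right) + 1\right)^{2} = \left(\left(\frac{22}{3} + \frac{16}{3}\right) + 1\right)^{2} = \left(\frac{38}{3} + 1\right)^{2} = \left(\frac{41}{3}\right)^{2} = \frac{1681}{9}$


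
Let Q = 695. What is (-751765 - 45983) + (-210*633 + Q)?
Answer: -929983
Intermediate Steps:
(-751765 - 45983) + (-210*633 + Q) = (-751765 - 45983) + (-210*633 + 695) = -797748 + (-132930 + 695) = -797748 - 132235 = -929983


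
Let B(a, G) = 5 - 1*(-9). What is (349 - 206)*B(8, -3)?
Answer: 2002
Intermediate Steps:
B(a, G) = 14 (B(a, G) = 5 + 9 = 14)
(349 - 206)*B(8, -3) = (349 - 206)*14 = 143*14 = 2002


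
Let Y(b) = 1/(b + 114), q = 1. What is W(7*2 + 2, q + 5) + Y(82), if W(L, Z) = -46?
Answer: -9015/196 ≈ -45.995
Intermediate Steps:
Y(b) = 1/(114 + b)
W(7*2 + 2, q + 5) + Y(82) = -46 + 1/(114 + 82) = -46 + 1/196 = -9015/196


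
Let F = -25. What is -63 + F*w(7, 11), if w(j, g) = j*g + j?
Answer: -2163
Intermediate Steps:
w(j, g) = j + g*j (w(j, g) = g*j + j = j + g*j)
-63 + F*w(7, 11) = -63 - 175*(1 + 11) = -63 - 175*12 = -63 - 25*84 = -63 - 2100 = -2163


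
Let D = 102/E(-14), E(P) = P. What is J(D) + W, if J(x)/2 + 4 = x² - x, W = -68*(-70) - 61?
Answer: 235775/49 ≈ 4811.7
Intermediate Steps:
W = 4699 (W = 4760 - 61 = 4699)
D = -51/7 (D = 102/(-14) = 102*(-1/14) = -51/7 ≈ -7.2857)
J(x) = -8 - 2*x + 2*x² (J(x) = -8 + 2*(x² - x) = -8 + (-2*x + 2*x²) = -8 - 2*x + 2*x²)
J(D) + W = (-8 - 2*(-51/7) + 2*(-51/7)²) + 4699 = (-8 + 102/7 + 2*(2601/49)) + 4699 = (-8 + 102/7 + 5202/49) + 4699 = 5524/49 + 4699 = 235775/49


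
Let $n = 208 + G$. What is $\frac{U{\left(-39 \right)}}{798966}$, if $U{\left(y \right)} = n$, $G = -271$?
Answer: $- \frac{1}{12682} \approx -7.8852 \cdot 10^{-5}$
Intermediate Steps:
$n = -63$ ($n = 208 - 271 = -63$)
$U{\left(y \right)} = -63$
$\frac{U{\left(-39 \right)}}{798966} = - \frac{63}{798966} = \left(-63\right) \frac{1}{798966} = - \frac{1}{12682}$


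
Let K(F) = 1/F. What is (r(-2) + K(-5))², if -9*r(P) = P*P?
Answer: 841/2025 ≈ 0.41531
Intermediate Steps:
r(P) = -P²/9 (r(P) = -P*P/9 = -P²/9)
(r(-2) + K(-5))² = (-⅑*(-2)² + 1/(-5))² = (-⅑*4 - ⅕)² = (-4/9 - ⅕)² = (-29/45)² = 841/2025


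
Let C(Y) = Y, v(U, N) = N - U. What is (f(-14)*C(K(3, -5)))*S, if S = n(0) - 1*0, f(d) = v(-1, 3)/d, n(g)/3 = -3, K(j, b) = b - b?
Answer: 0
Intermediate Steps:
K(j, b) = 0
n(g) = -9 (n(g) = 3*(-3) = -9)
f(d) = 4/d (f(d) = (3 - 1*(-1))/d = (3 + 1)/d = 4/d)
S = -9 (S = -9 - 1*0 = -9 + 0 = -9)
(f(-14)*C(K(3, -5)))*S = ((4/(-14))*0)*(-9) = ((4*(-1/14))*0)*(-9) = -2/7*0*(-9) = 0*(-9) = 0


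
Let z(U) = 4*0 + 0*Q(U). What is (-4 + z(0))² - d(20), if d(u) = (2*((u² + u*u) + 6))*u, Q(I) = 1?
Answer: -32224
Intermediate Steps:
z(U) = 0 (z(U) = 4*0 + 0*1 = 0 + 0 = 0)
d(u) = u*(12 + 4*u²) (d(u) = (2*((u² + u²) + 6))*u = (2*(2*u² + 6))*u = (2*(6 + 2*u²))*u = (12 + 4*u²)*u = u*(12 + 4*u²))
(-4 + z(0))² - d(20) = (-4 + 0)² - 4*20*(3 + 20²) = (-4)² - 4*20*(3 + 400) = 16 - 4*20*403 = 16 - 1*32240 = 16 - 32240 = -32224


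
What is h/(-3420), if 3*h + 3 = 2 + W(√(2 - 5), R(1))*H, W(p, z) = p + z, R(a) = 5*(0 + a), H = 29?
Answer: -4/285 - 29*I*√3/10260 ≈ -0.014035 - 0.0048957*I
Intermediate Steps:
R(a) = 5*a
h = 48 + 29*I*√3/3 (h = -1 + (2 + (√(2 - 5) + 5*1)*29)/3 = -1 + (2 + (√(-3) + 5)*29)/3 = -1 + (2 + (I*√3 + 5)*29)/3 = -1 + (2 + (5 + I*√3)*29)/3 = -1 + (2 + (145 + 29*I*√3))/3 = -1 + (147 + 29*I*√3)/3 = -1 + (49 + 29*I*√3/3) = 48 + 29*I*√3/3 ≈ 48.0 + 16.743*I)
h/(-3420) = (48 + 29*I*√3/3)/(-3420) = (48 + 29*I*√3/3)*(-1/3420) = -4/285 - 29*I*√3/10260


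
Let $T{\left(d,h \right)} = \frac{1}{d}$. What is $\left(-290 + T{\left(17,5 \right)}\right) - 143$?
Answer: $- \frac{7360}{17} \approx -432.94$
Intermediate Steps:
$\left(-290 + T{\left(17,5 \right)}\right) - 143 = \left(-290 + \frac{1}{17}\right) - 143 = - \frac{4929}{17} - 143 = - \frac{7360}{17}$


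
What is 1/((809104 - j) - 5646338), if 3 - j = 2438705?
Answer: -1/2398532 ≈ -4.1692e-7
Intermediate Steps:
j = -2438702 (j = 3 - 1*2438705 = 3 - 2438705 = -2438702)
1/((809104 - j) - 5646338) = 1/((809104 - 1*(-2438702)) - 5646338) = 1/((809104 + 2438702) - 5646338) = 1/(3247806 - 5646338) = 1/(-2398532) = -1/2398532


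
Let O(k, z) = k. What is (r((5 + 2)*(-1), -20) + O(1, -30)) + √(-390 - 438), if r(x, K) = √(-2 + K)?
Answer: 1 + I*√22 + 6*I*√23 ≈ 1.0 + 33.465*I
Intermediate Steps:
(r((5 + 2)*(-1), -20) + O(1, -30)) + √(-390 - 438) = (√(-2 - 20) + 1) + √(-390 - 438) = (√(-22) + 1) + √(-828) = (I*√22 + 1) + 6*I*√23 = (1 + I*√22) + 6*I*√23 = 1 + I*√22 + 6*I*√23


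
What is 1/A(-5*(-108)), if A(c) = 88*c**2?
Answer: 1/25660800 ≈ 3.8970e-8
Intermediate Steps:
1/A(-5*(-108)) = 1/(88*(-5*(-108))**2) = 1/(88*540**2) = 1/(88*291600) = 1/25660800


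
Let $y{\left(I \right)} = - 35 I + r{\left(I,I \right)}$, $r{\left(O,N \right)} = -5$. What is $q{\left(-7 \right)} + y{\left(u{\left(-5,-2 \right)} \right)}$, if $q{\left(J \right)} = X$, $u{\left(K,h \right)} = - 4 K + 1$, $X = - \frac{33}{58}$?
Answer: $- \frac{42953}{58} \approx -740.57$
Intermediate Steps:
$X = - \frac{33}{58}$ ($X = \left(-33\right) \frac{1}{58} = - \frac{33}{58} \approx -0.56897$)
$u{\left(K,h \right)} = 1 - 4 K$
$y{\left(I \right)} = -5 - 35 I$ ($y{\left(I \right)} = - 35 I - 5 = -5 - 35 I$)
$q{\left(J \right)} = - \frac{33}{58}$
$q{\left(-7 \right)} + y{\left(u{\left(-5,-2 \right)} \right)} = - \frac{33}{58} - \left(5 + 35 \left(1 - -20\right)\right) = - \frac{33}{58} - \left(5 + 35 \left(1 + 20\right)\right) = - \frac{33}{58} - 740 = - \frac{42953}{58}$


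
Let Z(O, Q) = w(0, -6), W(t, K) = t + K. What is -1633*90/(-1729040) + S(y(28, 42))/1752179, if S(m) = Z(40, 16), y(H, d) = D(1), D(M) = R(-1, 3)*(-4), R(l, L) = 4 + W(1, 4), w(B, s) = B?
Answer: 14697/172904 ≈ 0.085001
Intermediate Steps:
W(t, K) = K + t
R(l, L) = 9 (R(l, L) = 4 + (4 + 1) = 4 + 5 = 9)
D(M) = -36 (D(M) = 9*(-4) = -36)
y(H, d) = -36
Z(O, Q) = 0
S(m) = 0
-1633*90/(-1729040) + S(y(28, 42))/1752179 = -1633*90/(-1729040) + 0/1752179 = -146970*(-1/1729040) + 0*(1/1752179) = 14697/172904 + 0 = 14697/172904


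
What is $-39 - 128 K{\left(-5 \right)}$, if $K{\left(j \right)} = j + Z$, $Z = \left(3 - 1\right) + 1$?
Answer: $217$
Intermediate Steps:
$Z = 3$ ($Z = 2 + 1 = 3$)
$K{\left(j \right)} = 3 + j$ ($K{\left(j \right)} = j + 3 = 3 + j$)
$-39 - 128 K{\left(-5 \right)} = -39 - 128 \left(3 - 5\right) = -39 - -256 = -39 + 256 = 217$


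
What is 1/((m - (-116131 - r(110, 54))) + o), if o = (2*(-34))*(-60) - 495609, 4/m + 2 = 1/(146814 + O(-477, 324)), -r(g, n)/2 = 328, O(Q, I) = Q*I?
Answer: -15469/5817210262 ≈ -2.6592e-6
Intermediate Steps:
O(Q, I) = I*Q
r(g, n) = -656 (r(g, n) = -2*328 = -656)
m = -30936/15469 (m = 4/(-2 + 1/(146814 + 324*(-477))) = 4/(-2 + 1/(146814 - 154548)) = 4/(-2 + 1/(-7734)) = 4/(-2 - 1/7734) = 4/(-15469/7734) = 4*(-7734/15469) = -30936/15469 ≈ -1.9999)
o = -491529 (o = -68*(-60) - 495609 = 4080 - 495609 = -491529)
1/((m - (-116131 - r(110, 54))) + o) = 1/((-30936/15469 - (-116131 - 1*(-656))) - 491529) = 1/((-30936/15469 - (-116131 + 656)) - 491529) = 1/((-30936/15469 - 1*(-115475)) - 491529) = 1/((-30936/15469 + 115475) - 491529) = 1/(1786251839/15469 - 491529) = 1/(-5817210262/15469) = -15469/5817210262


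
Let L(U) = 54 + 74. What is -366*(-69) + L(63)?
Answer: 25382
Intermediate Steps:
L(U) = 128
-366*(-69) + L(63) = -366*(-69) + 128 = 25254 + 128 = 25382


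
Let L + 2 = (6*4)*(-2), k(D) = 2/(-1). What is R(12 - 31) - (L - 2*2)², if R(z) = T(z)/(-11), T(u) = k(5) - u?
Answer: -32093/11 ≈ -2917.5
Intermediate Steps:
k(D) = -2 (k(D) = 2*(-1) = -2)
T(u) = -2 - u
R(z) = 2/11 + z/11 (R(z) = (-2 - z)/(-11) = (-2 - z)*(-1/11) = 2/11 + z/11)
L = -50 (L = -2 + (6*4)*(-2) = -2 + 24*(-2) = -2 - 48 = -50)
R(12 - 31) - (L - 2*2)² = (2/11 + (12 - 31)/11) - (-50 - 2*2)² = (2/11 + (1/11)*(-19)) - (-50 - 4)² = (2/11 - 19/11) - 1*(-54)² = -17/11 - 1*2916 = -17/11 - 2916 = -32093/11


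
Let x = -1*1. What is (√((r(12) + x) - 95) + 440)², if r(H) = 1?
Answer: (440 + I*√95)² ≈ 1.9351e+5 + 8577.2*I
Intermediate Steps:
x = -1
(√((r(12) + x) - 95) + 440)² = (√((1 - 1) - 95) + 440)² = (√(0 - 95) + 440)² = (√(-95) + 440)² = (I*√95 + 440)² = (440 + I*√95)²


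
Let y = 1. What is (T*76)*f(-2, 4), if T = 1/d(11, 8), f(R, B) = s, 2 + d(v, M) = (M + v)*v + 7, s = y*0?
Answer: 0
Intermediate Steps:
s = 0 (s = 1*0 = 0)
d(v, M) = 5 + v*(M + v) (d(v, M) = -2 + ((M + v)*v + 7) = -2 + (v*(M + v) + 7) = -2 + (7 + v*(M + v)) = 5 + v*(M + v))
f(R, B) = 0
T = 1/214 (T = 1/(5 + 11² + 8*11) = 1/(5 + 121 + 88) = 1/214 ≈ 0.0046729)
(T*76)*f(-2, 4) = ((1/214)*76)*0 = (38/107)*0 = 0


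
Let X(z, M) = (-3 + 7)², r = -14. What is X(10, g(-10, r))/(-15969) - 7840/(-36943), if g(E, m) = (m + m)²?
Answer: 124605872/589942767 ≈ 0.21122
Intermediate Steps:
g(E, m) = 4*m² (g(E, m) = (2*m)² = 4*m²)
X(z, M) = 16 (X(z, M) = 4² = 16)
X(10, g(-10, r))/(-15969) - 7840/(-36943) = 16/(-15969) - 7840/(-36943) = 16*(-1/15969) - 7840*(-1/36943) = -16/15969 + 7840/36943 = 124605872/589942767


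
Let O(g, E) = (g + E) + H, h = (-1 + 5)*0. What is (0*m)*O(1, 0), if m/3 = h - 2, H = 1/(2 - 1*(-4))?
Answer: 0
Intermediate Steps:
H = ⅙ (H = 1/(2 + 4) = 1/6 = ⅙ ≈ 0.16667)
h = 0 (h = 4*0 = 0)
O(g, E) = ⅙ + E + g (O(g, E) = (g + E) + ⅙ = (E + g) + ⅙ = ⅙ + E + g)
m = -6 (m = 3*(0 - 2) = 3*(-2) = -6)
(0*m)*O(1, 0) = (0*(-6))*(⅙ + 0 + 1) = 0*(7/6) = 0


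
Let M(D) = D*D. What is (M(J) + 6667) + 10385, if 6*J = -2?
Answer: 153469/9 ≈ 17052.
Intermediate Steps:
J = -1/3 (J = (1/6)*(-2) = -1/3 ≈ -0.33333)
M(D) = D**2
(M(J) + 6667) + 10385 = ((-1/3)**2 + 6667) + 10385 = (1/9 + 6667) + 10385 = 60004/9 + 10385 = 153469/9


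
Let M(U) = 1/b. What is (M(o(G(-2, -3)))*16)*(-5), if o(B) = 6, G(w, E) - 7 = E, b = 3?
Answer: -80/3 ≈ -26.667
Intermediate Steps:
G(w, E) = 7 + E
M(U) = 1/3
(M(o(G(-2, -3)))*16)*(-5) = ((1/3)*16)*(-5) = (16/3)*(-5) = -80/3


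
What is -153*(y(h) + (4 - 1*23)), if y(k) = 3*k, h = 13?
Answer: -3060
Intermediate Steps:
-153*(y(h) + (4 - 1*23)) = -153*(3*13 + (4 - 1*23)) = -153*(39 + (4 - 23)) = -153*(39 - 19) = -153*20 = -3060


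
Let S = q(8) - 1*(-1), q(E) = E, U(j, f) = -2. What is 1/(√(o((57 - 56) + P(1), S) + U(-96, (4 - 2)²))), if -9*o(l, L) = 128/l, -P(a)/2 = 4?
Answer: 3*√14/2 ≈ 5.6125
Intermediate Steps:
P(a) = -8 (P(a) = -2*4 = -8)
S = 9 (S = 8 - 1*(-1) = 8 + 1 = 9)
o(l, L) = -128/(9*l)
1/(√(o((57 - 56) + P(1), S) + U(-96, (4 - 2)²))) = 1/(√(-128/(9*((57 - 56) - 8)) - 2)) = 1/(√(-128/(9*(1 - 8)) - 2)) = 1/(√(-128/9/(-7) - 2)) = 1/(√(-128/9*(-⅐) - 2)) = 1/(√(128/63 - 2)) = 1/(√(2/63)) = 1/(√14/21) = 3*√14/2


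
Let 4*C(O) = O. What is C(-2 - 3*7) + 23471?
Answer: 93861/4 ≈ 23465.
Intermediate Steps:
C(O) = O/4
C(-2 - 3*7) + 23471 = (-2 - 3*7)/4 + 23471 = (-2 - 21)/4 + 23471 = (¼)*(-23) + 23471 = -23/4 + 23471 = 93861/4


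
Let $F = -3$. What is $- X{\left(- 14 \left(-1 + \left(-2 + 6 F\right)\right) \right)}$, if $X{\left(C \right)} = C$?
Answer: $-294$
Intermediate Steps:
$- X{\left(- 14 \left(-1 + \left(-2 + 6 F\right)\right) \right)} = - \left(-14\right) \left(-1 + \left(-2 + 6 \left(-3\right)\right)\right) = - \left(-14\right) \left(-1 - 20\right) = - \left(-14\right) \left(-21\right) = \left(-1\right) 294 = -294$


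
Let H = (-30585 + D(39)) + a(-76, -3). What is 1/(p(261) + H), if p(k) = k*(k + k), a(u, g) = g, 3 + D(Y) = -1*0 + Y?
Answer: 1/105690 ≈ 9.4616e-6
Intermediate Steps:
D(Y) = -3 + Y (D(Y) = -3 + (-1*0 + Y) = -3 + (0 + Y) = -3 + Y)
p(k) = 2*k**2 (p(k) = k*(2*k) = 2*k**2)
H = -30552 (H = (-30585 + (-3 + 39)) - 3 = (-30585 + 36) - 3 = -30549 - 3 = -30552)
1/(p(261) + H) = 1/(2*261**2 - 30552) = 1/(2*68121 - 30552) = 1/(136242 - 30552) = 1/105690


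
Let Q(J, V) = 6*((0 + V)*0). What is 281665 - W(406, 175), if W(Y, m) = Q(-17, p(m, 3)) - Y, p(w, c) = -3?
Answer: 282071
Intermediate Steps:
Q(J, V) = 0 (Q(J, V) = 6*(V*0) = 6*0 = 0)
W(Y, m) = -Y (W(Y, m) = 0 - Y = -Y)
281665 - W(406, 175) = 281665 - (-1)*406 = 281665 - 1*(-406) = 281665 + 406 = 282071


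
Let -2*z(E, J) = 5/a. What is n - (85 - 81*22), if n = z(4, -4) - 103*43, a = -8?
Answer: -43707/16 ≈ -2731.7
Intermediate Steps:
z(E, J) = 5/16 (z(E, J) = -5/(2*(-8)) = -5*(-1)/(2*8) = -½*(-5/8) = 5/16)
n = -70859/16 (n = 5/16 - 103*43 = 5/16 - 4429 = -70859/16 ≈ -4428.7)
n - (85 - 81*22) = -70859/16 - (85 - 81*22) = -70859/16 - (85 - 1782) = -70859/16 - 1*(-1697) = -70859/16 + 1697 = -43707/16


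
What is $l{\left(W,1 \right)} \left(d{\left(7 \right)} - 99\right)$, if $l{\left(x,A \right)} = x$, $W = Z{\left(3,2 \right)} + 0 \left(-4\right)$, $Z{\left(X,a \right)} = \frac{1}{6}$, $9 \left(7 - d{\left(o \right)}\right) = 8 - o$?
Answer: $- \frac{829}{54} \approx -15.352$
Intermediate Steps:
$d{\left(o \right)} = \frac{55}{9} + \frac{o}{9}$ ($d{\left(o \right)} = 7 - \frac{8 - o}{9} = 7 + \left(- \frac{8}{9} + \frac{o}{9}\right) = \frac{55}{9} + \frac{o}{9}$)
$Z{\left(X,a \right)} = \frac{1}{6}$
$W = \frac{1}{6}$ ($W = \frac{1}{6} + 0 \left(-4\right) = \frac{1}{6} + 0 = \frac{1}{6} \approx 0.16667$)
$l{\left(W,1 \right)} \left(d{\left(7 \right)} - 99\right) = \frac{\left(\frac{55}{9} + \frac{1}{9} \cdot 7\right) - 99}{6} = \frac{\left(\frac{55}{9} + \frac{7}{9}\right) - 99}{6} = \frac{\frac{62}{9} - 99}{6} = \frac{1}{6} \left(- \frac{829}{9}\right) = - \frac{829}{54}$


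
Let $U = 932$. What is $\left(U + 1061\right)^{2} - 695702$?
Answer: $3276347$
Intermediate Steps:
$\left(U + 1061\right)^{2} - 695702 = \left(932 + 1061\right)^{2} - 695702 = 1993^{2} - 695702 = 3972049 - 695702 = 3276347$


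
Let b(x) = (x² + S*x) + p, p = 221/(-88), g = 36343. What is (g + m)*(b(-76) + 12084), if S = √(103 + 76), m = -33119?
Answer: 633297977/11 - 245024*√179 ≈ 5.4294e+7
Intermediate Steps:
p = -221/88 (p = 221*(-1/88) = -221/88 ≈ -2.5114)
S = √179 ≈ 13.379
b(x) = -221/88 + x² + x*√179 (b(x) = (x² + √179*x) - 221/88 = (x² + x*√179) - 221/88 = -221/88 + x² + x*√179)
(g + m)*(b(-76) + 12084) = (36343 - 33119)*((-221/88 + (-76)² - 76*√179) + 12084) = 3224*((-221/88 + 5776 - 76*√179) + 12084) = 3224*((508067/88 - 76*√179) + 12084) = 3224*(1571459/88 - 76*√179) = 633297977/11 - 245024*√179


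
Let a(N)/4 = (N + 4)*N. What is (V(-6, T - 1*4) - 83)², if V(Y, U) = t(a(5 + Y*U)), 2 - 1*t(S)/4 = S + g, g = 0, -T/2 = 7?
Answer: 44779215321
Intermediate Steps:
T = -14 (T = -2*7 = -14)
a(N) = 4*N*(4 + N) (a(N) = 4*((N + 4)*N) = 4*((4 + N)*N) = 4*(N*(4 + N)) = 4*N*(4 + N))
t(S) = 8 - 4*S (t(S) = 8 - 4*(S + 0) = 8 - 4*S)
V(Y, U) = 8 - 16*(5 + U*Y)*(9 + U*Y) (V(Y, U) = 8 - 16*(5 + Y*U)*(4 + (5 + Y*U)) = 8 - 16*(5 + U*Y)*(4 + (5 + U*Y)) = 8 - 16*(5 + U*Y)*(9 + U*Y))
(V(-6, T - 1*4) - 83)² = ((8 - 16*(5 + (-14 - 1*4)*(-6))*(9 + (-14 - 1*4)*(-6))) - 83)² = ((8 - 16*(5 + (-14 - 4)*(-6))*(9 + (-14 - 4)*(-6))) - 83)² = ((8 - 16*(5 - 18*(-6))*(9 - 18*(-6))) - 83)² = ((8 - 16*(5 + 108)*(9 + 108)) - 83)² = ((8 - 16*113*117) - 83)² = ((8 - 211536) - 83)² = (-211528 - 83)² = (-211611)² = 44779215321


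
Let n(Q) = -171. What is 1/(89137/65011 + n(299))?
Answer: -65011/11027744 ≈ -0.0058952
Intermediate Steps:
1/(89137/65011 + n(299)) = 1/(89137/65011 - 171) = 1/(-11027744/65011) = -65011/11027744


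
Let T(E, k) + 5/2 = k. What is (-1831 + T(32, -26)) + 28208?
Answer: 52697/2 ≈ 26349.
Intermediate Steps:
T(E, k) = -5/2 + k
(-1831 + T(32, -26)) + 28208 = (-1831 + (-5/2 - 26)) + 28208 = (-1831 - 57/2) + 28208 = -3719/2 + 28208 = 52697/2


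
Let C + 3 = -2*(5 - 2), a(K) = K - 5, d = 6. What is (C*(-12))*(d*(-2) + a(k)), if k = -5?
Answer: -2376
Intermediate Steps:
a(K) = -5 + K
C = -9 (C = -3 - 2*(5 - 2) = -3 - 2*3 = -3 - 6 = -9)
(C*(-12))*(d*(-2) + a(k)) = (-9*(-12))*(6*(-2) + (-5 - 5)) = 108*(-12 - 10) = 108*(-22) = -2376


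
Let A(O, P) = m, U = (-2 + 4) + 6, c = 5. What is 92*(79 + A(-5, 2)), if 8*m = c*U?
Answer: 7728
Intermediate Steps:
U = 8 (U = 2 + 6 = 8)
m = 5 (m = (5*8)/8 = (⅛)*40 = 5)
A(O, P) = 5
92*(79 + A(-5, 2)) = 92*(79 + 5) = 92*84 = 7728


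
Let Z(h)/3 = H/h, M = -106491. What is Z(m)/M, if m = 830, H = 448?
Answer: -32/2104465 ≈ -1.5206e-5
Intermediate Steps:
Z(h) = 1344/h (Z(h) = 3*(448/h) = 1344/h)
Z(m)/M = (1344/830)/(-106491) = (1344*(1/830))*(-1/106491) = (672/415)*(-1/106491) = -32/2104465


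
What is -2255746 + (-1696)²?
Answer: 620670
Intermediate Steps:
-2255746 + (-1696)² = -2255746 + 2876416 = 620670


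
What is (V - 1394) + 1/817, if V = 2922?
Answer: 1248377/817 ≈ 1528.0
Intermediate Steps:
(V - 1394) + 1/817 = (2922 - 1394) + 1/817 = 1528 + 1/817 = 1248377/817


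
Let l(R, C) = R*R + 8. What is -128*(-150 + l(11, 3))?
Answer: 2688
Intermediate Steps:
l(R, C) = 8 + R² (l(R, C) = R² + 8 = 8 + R²)
-128*(-150 + l(11, 3)) = -128*(-150 + (8 + 11²)) = -128*(-150 + (8 + 121)) = -128*(-150 + 129) = -128*(-21) = 2688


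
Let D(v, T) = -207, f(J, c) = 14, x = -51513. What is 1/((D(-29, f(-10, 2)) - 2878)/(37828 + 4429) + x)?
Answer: -42257/2176787926 ≈ -1.9413e-5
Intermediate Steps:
1/((D(-29, f(-10, 2)) - 2878)/(37828 + 4429) + x) = 1/((-207 - 2878)/(37828 + 4429) - 51513) = 1/(-3085/42257 - 51513) = 1/(-2176787926/42257) = -42257/2176787926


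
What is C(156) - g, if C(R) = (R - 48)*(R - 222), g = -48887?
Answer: 41759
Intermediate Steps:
C(R) = (-222 + R)*(-48 + R) (C(R) = (-48 + R)*(-222 + R) = (-222 + R)*(-48 + R))
C(156) - g = (10656 + 156² - 270*156) - 1*(-48887) = (10656 + 24336 - 42120) + 48887 = -7128 + 48887 = 41759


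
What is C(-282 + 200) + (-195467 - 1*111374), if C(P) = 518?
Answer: -306323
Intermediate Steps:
C(-282 + 200) + (-195467 - 1*111374) = 518 + (-195467 - 1*111374) = 518 + (-195467 - 111374) = 518 - 306841 = -306323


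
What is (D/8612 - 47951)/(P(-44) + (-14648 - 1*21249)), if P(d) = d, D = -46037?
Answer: 413000049/309523892 ≈ 1.3343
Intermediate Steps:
(D/8612 - 47951)/(P(-44) + (-14648 - 1*21249)) = (-46037/8612 - 47951)/(-44 + (-14648 - 1*21249)) = (-46037*1/8612 - 47951)/(-44 + (-14648 - 21249)) = (-46037/8612 - 47951)/(-44 - 35897) = -413000049/8612/(-35941) = -413000049/8612*(-1/35941) = 413000049/309523892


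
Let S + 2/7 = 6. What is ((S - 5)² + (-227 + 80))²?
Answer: 51523684/2401 ≈ 21459.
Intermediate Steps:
S = 40/7 (S = -2/7 + 6 = 40/7 ≈ 5.7143)
((S - 5)² + (-227 + 80))² = ((40/7 - 5)² + (-227 + 80))² = ((5/7)² - 147)² = (25/49 - 147)² = (-7178/49)² = 51523684/2401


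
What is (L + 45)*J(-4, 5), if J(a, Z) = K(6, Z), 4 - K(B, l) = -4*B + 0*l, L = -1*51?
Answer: -168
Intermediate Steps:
L = -51
K(B, l) = 4 + 4*B (K(B, l) = 4 - (-4*B + 0*l) = 4 - (-4*B + 0) = 4 - (-4)*B = 4 + 4*B)
J(a, Z) = 28 (J(a, Z) = 4 + 4*6 = 4 + 24 = 28)
(L + 45)*J(-4, 5) = (-51 + 45)*28 = -6*28 = -168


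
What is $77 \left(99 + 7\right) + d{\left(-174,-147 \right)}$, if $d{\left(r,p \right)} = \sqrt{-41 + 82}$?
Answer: $8162 + \sqrt{41} \approx 8168.4$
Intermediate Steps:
$d{\left(r,p \right)} = \sqrt{41}$
$77 \left(99 + 7\right) + d{\left(-174,-147 \right)} = 77 \left(99 + 7\right) + \sqrt{41} = 77 \cdot 106 + \sqrt{41} = 8162 + \sqrt{41}$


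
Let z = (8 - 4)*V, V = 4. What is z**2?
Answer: 256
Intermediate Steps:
z = 16 (z = (8 - 4)*4 = 4*4 = 16)
z**2 = 16**2 = 256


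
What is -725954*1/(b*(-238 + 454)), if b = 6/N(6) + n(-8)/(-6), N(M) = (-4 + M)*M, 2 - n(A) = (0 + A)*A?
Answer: -362977/1170 ≈ -310.24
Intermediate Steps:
n(A) = 2 - A² (n(A) = 2 - (0 + A)*A = 2 - A*A = 2 - A²)
N(M) = M*(-4 + M)
b = 65/6 (b = 6/((6*(-4 + 6))) + (2 - 1*(-8)²)/(-6) = 6/((6*2)) + (2 - 1*64)*(-⅙) = 6/12 + (2 - 64)*(-⅙) = 6*(1/12) - 62*(-⅙) = ½ + 31/3 = 65/6 ≈ 10.833)
-725954*1/(b*(-238 + 454)) = -725954*6/(65*(-238 + 454)) = -725954/(216*(65/6)) = -725954/2340 = -725954*1/2340 = -362977/1170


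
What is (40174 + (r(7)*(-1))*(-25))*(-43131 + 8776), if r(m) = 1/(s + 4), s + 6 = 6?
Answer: -5521569955/4 ≈ -1.3804e+9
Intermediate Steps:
s = 0 (s = -6 + 6 = 0)
r(m) = 1/4 (r(m) = 1/(0 + 4) = 1/4)
(40174 + (r(7)*(-1))*(-25))*(-43131 + 8776) = (40174 + ((1/4)*(-1))*(-25))*(-43131 + 8776) = (40174 - 1/4*(-25))*(-34355) = (40174 + 25/4)*(-34355) = (160721/4)*(-34355) = -5521569955/4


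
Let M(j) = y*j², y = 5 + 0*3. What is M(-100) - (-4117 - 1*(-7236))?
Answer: 46881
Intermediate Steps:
y = 5 (y = 5 + 0 = 5)
M(j) = 5*j²
M(-100) - (-4117 - 1*(-7236)) = 5*(-100)² - (-4117 - 1*(-7236)) = 5*10000 - (-4117 + 7236) = 50000 - 1*3119 = 50000 - 3119 = 46881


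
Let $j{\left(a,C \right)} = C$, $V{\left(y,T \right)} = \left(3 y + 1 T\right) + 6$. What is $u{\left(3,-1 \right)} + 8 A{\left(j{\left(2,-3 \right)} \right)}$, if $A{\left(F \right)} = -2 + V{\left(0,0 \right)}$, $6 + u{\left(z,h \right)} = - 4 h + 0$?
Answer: $30$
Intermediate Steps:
$V{\left(y,T \right)} = 6 + T + 3 y$ ($V{\left(y,T \right)} = \left(3 y + T\right) + 6 = \left(T + 3 y\right) + 6 = 6 + T + 3 y$)
$u{\left(z,h \right)} = -6 - 4 h$ ($u{\left(z,h \right)} = -6 + \left(- 4 h + 0\right) = -6 - 4 h$)
$A{\left(F \right)} = 4$ ($A{\left(F \right)} = -2 + \left(6 + 0 + 3 \cdot 0\right) = -2 + \left(6 + 0 + 0\right) = -2 + 6 = 4$)
$u{\left(3,-1 \right)} + 8 A{\left(j{\left(2,-3 \right)} \right)} = \left(-6 - -4\right) + 8 \cdot 4 = \left(-6 + 4\right) + 32 = -2 + 32 = 30$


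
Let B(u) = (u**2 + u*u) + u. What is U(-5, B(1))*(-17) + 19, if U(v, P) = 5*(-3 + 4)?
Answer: -66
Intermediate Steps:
B(u) = u + 2*u**2 (B(u) = (u**2 + u**2) + u = 2*u**2 + u = u + 2*u**2)
U(v, P) = 5 (U(v, P) = 5*1 = 5)
U(-5, B(1))*(-17) + 19 = 5*(-17) + 19 = -85 + 19 = -66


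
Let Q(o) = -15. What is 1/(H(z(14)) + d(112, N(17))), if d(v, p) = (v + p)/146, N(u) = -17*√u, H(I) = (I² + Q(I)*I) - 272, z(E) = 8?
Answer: -6975296/2282541263 + 2482*√17/2282541263 ≈ -0.0030515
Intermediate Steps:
H(I) = -272 + I² - 15*I (H(I) = (I² - 15*I) - 272 = -272 + I² - 15*I)
d(v, p) = p/146 + v/146 (d(v, p) = (p + v)*(1/146) = p/146 + v/146)
1/(H(z(14)) + d(112, N(17))) = 1/((-272 + 8² - 15*8) + ((-17*√17)/146 + (1/146)*112)) = 1/((-272 + 64 - 120) + (-17*√17/146 + 56/73)) = 1/(-328 + (56/73 - 17*√17/146)) = 1/(-23888/73 - 17*√17/146)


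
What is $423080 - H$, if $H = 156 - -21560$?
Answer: $401364$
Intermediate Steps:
$H = 21716$ ($H = 156 + 21560 = 21716$)
$423080 - H = 423080 - 21716 = 401364$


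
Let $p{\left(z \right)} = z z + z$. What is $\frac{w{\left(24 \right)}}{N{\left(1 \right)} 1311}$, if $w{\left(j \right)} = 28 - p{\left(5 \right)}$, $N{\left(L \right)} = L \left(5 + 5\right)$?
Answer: $- \frac{1}{6555} \approx -0.00015256$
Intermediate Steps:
$p{\left(z \right)} = z + z^{2}$ ($p{\left(z \right)} = z^{2} + z = z + z^{2}$)
$N{\left(L \right)} = 10 L$ ($N{\left(L \right)} = L 10 = 10 L$)
$w{\left(j \right)} = -2$ ($w{\left(j \right)} = 28 - 5 \left(1 + 5\right) = 28 - 5 \cdot 6 = 28 - 30 = -2$)
$\frac{w{\left(24 \right)}}{N{\left(1 \right)} 1311} = - \frac{2}{10 \cdot 1 \cdot 1311} = - \frac{2}{10 \cdot 1311} = - \frac{2}{13110} = \left(-2\right) \frac{1}{13110} = - \frac{1}{6555}$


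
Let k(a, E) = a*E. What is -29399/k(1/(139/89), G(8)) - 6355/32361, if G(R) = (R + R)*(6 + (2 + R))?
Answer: -132386756741/737313024 ≈ -179.55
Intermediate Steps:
G(R) = 2*R*(8 + R) (G(R) = (2*R)*(8 + R) = 2*R*(8 + R))
k(a, E) = E*a
-29399/k(1/(139/89), G(8)) - 6355/32361 = -29399*139/(1424*(8 + 8)) - 6355/32361 = -29399/((2*8*16)/((139*(1/89)))) - 6355*1/32361 = -29399/(256/(139/89)) - 6355/32361 = -29399/(256*(89/139)) - 6355/32361 = -29399/22784/139 - 6355/32361 = -29399*139/22784 - 6355/32361 = -4086461/22784 - 6355/32361 = -132386756741/737313024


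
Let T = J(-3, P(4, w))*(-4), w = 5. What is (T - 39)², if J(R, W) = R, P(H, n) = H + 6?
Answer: 729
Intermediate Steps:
P(H, n) = 6 + H
T = 12 (T = -3*(-4) = 12)
(T - 39)² = (12 - 39)² = (-27)² = 729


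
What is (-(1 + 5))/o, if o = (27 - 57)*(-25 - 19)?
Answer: -1/220 ≈ -0.0045455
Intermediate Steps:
o = 1320 (o = -30*(-44) = 1320)
(-(1 + 5))/o = (-(1 + 5))/1320 = (-1*6)/1320 = (1/1320)*(-6) = -1/220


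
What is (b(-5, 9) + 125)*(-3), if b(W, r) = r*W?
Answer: -240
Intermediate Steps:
b(W, r) = W*r
(b(-5, 9) + 125)*(-3) = (-5*9 + 125)*(-3) = (-45 + 125)*(-3) = 80*(-3) = -240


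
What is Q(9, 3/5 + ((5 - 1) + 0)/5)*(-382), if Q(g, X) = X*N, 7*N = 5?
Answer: -382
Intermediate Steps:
N = 5/7 (N = (1/7)*5 = 5/7 ≈ 0.71429)
Q(g, X) = 5*X/7 (Q(g, X) = X*(5/7) = 5*X/7)
Q(9, 3/5 + ((5 - 1) + 0)/5)*(-382) = (5*(3/5 + ((5 - 1) + 0)/5)/7)*(-382) = (5*(3*(1/5) + (4 + 0)*(1/5))/7)*(-382) = (5*(3/5 + 4*(1/5))/7)*(-382) = (5*(3/5 + 4/5)/7)*(-382) = ((5/7)*(7/5))*(-382) = 1*(-382) = -382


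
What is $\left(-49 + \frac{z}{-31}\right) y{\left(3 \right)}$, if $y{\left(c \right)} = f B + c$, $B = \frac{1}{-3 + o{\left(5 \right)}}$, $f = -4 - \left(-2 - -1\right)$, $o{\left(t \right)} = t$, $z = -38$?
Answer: $- \frac{4443}{62} \approx -71.661$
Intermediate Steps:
$f = -3$ ($f = -4 - \left(-2 + 1\right) = -4 - -1 = -4 + 1 = -3$)
$B = \frac{1}{2}$ ($B = \frac{1}{-3 + 5} = \frac{1}{2} \approx 0.5$)
$y{\left(c \right)} = - \frac{3}{2} + c$ ($y{\left(c \right)} = \left(-3\right) \frac{1}{2} + c = - \frac{3}{2} + c$)
$\left(-49 + \frac{z}{-31}\right) y{\left(3 \right)} = \left(-49 - \frac{38}{-31}\right) \left(- \frac{3}{2} + 3\right) = \left(-49 - - \frac{38}{31}\right) \frac{3}{2} = \left(-49 + \frac{38}{31}\right) \frac{3}{2} = \left(- \frac{1481}{31}\right) \frac{3}{2} = - \frac{4443}{62}$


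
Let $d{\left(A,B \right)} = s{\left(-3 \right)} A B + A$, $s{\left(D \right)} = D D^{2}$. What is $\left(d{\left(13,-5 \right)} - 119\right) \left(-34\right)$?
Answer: $-56066$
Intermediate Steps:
$s{\left(D \right)} = D^{3}$
$d{\left(A,B \right)} = A - 27 A B$ ($d{\left(A,B \right)} = \left(-3\right)^{3} A B + A = - 27 A B + A = A - 27 A B$)
$\left(d{\left(13,-5 \right)} - 119\right) \left(-34\right) = \left(13 \left(1 - -135\right) - 119\right) \left(-34\right) = \left(13 \left(1 + 135\right) - 119\right) \left(-34\right) = \left(13 \cdot 136 - 119\right) \left(-34\right) = \left(1768 - 119\right) \left(-34\right) = 1649 \left(-34\right) = -56066$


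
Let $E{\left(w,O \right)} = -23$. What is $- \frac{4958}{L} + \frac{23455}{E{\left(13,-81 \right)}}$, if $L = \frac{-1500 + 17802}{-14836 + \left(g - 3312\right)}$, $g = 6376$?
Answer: $\frac{160007473}{62491} \approx 2560.5$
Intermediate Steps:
$L = - \frac{2717}{1962}$ ($L = \frac{-1500 + 17802}{-14836 + \left(6376 - 3312\right)} = \frac{16302}{-14836 + 3064} = \frac{16302}{-11772} = 16302 \left(- \frac{1}{11772}\right) = - \frac{2717}{1962} \approx -1.3848$)
$- \frac{4958}{L} + \frac{23455}{E{\left(13,-81 \right)}} = - \frac{4958}{- \frac{2717}{1962}} + \frac{23455}{-23} = \left(-4958\right) \left(- \frac{1962}{2717}\right) + 23455 \left(- \frac{1}{23}\right) = \frac{9727596}{2717} - \frac{23455}{23} = \frac{160007473}{62491}$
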